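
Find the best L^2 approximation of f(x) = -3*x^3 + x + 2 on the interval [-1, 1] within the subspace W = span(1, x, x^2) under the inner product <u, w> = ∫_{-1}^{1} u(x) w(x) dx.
g(x) = 2 - 4*x/5

The best approximation g ∈ W is the orthogonal projection of f onto W. Writing g = a_0 + a_1 x + a_2 x^2, the coefficients solve the normal equations G · a = b where
  G_{ij} = <φ_i, φ_j> and b_i = <f, φ_i>, with φ_0 = 1, φ_1 = x, φ_2 = x^2.
G =
  [2, 0, 2/3]
  [0, 2/3, 0]
  [2/3, 0, 2/5],
b = (4, -8/15, 4/3).
Solving gives a_0 = 2, a_1 = -4/5, a_2 = 0, so
  g(x) = 2 - 4*x/5.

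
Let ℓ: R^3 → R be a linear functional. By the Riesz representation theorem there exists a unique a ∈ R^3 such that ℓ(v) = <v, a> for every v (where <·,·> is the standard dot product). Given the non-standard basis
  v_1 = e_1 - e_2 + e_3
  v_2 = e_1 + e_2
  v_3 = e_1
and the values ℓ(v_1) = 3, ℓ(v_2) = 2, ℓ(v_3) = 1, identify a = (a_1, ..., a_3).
a = (1, 1, 3)

Write a = (a_1, ..., a_3) in the standard basis. For each basis vector v_i, ℓ(v_i) = <v_i, a> is a linear equation in the a_j's. Collect the n equations into a matrix system V a = ℓ, where row i of V is v_i (expressed in the standard basis). Since V is invertible (lower-triangular with 1s on the diagonal, up to permutation), solve by back-substitution:
  V =
[[1, -1, 1],
 [1, 1, 0],
 [1, 0, 0]]
  V a = (3, 2, 1)
Solving gives a = (1, 1, 3).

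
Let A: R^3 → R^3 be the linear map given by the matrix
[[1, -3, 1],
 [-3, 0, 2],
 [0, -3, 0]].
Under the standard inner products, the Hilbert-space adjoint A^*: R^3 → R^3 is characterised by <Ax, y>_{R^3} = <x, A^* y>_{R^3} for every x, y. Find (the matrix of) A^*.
A^* = A^T =
[[1, -3, 0],
 [-3, 0, -3],
 [1, 2, 0]]

For real matrices with standard dot products, the defining identity <Ax, y> = <x, A^* y> gives (Ax)^T y = x^T (A^*) y, i.e. x^T A^T y = x^T (A^*) y. Since this holds for all x, y, we must have A^* = A^T. Therefore
A^* =
[[1, -3, 0],
 [-3, 0, -3],
 [1, 2, 0]].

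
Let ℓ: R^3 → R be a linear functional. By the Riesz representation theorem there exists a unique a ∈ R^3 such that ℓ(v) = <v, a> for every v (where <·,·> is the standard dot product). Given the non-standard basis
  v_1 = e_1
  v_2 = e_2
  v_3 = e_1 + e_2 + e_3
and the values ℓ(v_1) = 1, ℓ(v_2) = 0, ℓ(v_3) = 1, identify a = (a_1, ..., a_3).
a = (1, 0, 0)

Write a = (a_1, ..., a_3) in the standard basis. For each basis vector v_i, ℓ(v_i) = <v_i, a> is a linear equation in the a_j's. Collect the n equations into a matrix system V a = ℓ, where row i of V is v_i (expressed in the standard basis). Since V is invertible (lower-triangular with 1s on the diagonal, up to permutation), solve by back-substitution:
  V =
[[1, 0, 0],
 [0, 1, 0],
 [1, 1, 1]]
  V a = (1, 0, 1)
Solving gives a = (1, 0, 0).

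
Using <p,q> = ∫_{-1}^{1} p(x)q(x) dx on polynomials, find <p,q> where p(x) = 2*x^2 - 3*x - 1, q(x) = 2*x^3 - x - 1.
<p,q> = 4/15

Expand the product: p(x)·q(x) = 4*x^5 - 6*x^4 - 4*x^3 + x^2 + 4*x + 1.
∫_{-1}^{1} of each monomial x^k gives [2/(k+1) if k even, 0 if k odd]. Integrating term-by-term (or equivalently evaluating the antiderivative F(x) = 2*x^6/3 - 6*x^5/5 - x^4 + x^3/3 + 2*x^2 + x at the endpoints):
  F(1) − F(−1) = 9/5 − (23/15) = 4/15.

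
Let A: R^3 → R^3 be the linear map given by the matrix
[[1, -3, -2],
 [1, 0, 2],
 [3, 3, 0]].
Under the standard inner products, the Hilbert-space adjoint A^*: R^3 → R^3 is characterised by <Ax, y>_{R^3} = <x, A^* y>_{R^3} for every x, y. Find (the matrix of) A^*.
A^* = A^T =
[[1, 1, 3],
 [-3, 0, 3],
 [-2, 2, 0]]

For real matrices with standard dot products, the defining identity <Ax, y> = <x, A^* y> gives (Ax)^T y = x^T (A^*) y, i.e. x^T A^T y = x^T (A^*) y. Since this holds for all x, y, we must have A^* = A^T. Therefore
A^* =
[[1, 1, 3],
 [-3, 0, 3],
 [-2, 2, 0]].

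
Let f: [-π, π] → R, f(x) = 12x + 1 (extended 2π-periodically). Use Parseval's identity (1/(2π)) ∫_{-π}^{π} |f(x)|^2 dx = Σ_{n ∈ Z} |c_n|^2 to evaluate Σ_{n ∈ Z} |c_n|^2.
Σ |c_n|^2 = 48π^2 + 1

Expand and integrate term by term over [-π, π]:
  ∫ (12x)^2 dx = 144·(2π^3/3); ∫ 2·12·(1)·x dx = 0 (odd integrand); ∫ 1^2 dx = 1·2π.
So (1/(2π)) ∫_{-π}^{π} (12x + 1)^2 dx = 144π^2/3 + 1 = 48π^2 + 1.
Parseval ⇒ Σ |c_n|^2 = 48π^2 + 1.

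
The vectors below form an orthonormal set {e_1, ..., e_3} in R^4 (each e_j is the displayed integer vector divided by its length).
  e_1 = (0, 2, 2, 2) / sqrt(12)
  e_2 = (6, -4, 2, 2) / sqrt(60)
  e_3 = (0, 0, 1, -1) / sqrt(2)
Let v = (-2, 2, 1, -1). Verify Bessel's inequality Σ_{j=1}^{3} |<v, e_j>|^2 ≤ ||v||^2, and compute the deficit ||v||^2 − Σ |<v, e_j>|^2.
Σ |<v, e_j>|^2 = 10; ||v||^2 = 10; deficit = 0

Write each e_j = u_j / sqrt(<u_j, u_j>) where u_j is the displayed integer vector. Then <v, e_j> = <v, u_j> / sqrt(<u_j, u_j>), so |<v, e_j>|^2 = <v, u_j>^2 / <u_j, u_j>.
Coefficients: <v, e_1> = 4/sqrt(12), <v, e_2> = -20/sqrt(60), <v, e_3> = 2/sqrt(2).
Square and sum: Σ |<v, e_j>|^2 = 10.
Compute ||v||^2 = v·v = 10.
Deficit = 10 − 10 = 0 ≥ 0, confirming Bessel's inequality. (The deficit equals ||v − Σ <v,e_j> e_j||^2, the squared distance from v to span{e_j}.)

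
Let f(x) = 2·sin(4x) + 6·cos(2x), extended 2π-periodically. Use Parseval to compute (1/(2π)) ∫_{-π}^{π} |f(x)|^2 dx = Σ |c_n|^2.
Σ |c_n|^2 = 20

Expand |f|^2 and use orthogonality of {sin(nx), cos(mx)} on [-π, π]:
  ∫_{-π}^{π} sin(nx)^2 dx = π, ∫ cos(mx)^2 dx = π, and cross terms integrate to 0.
So ∫_{-π}^{π} f(x)^2 dx = 2^2 · π + 6^2 · π = (4 + 36)π.
Divide by 2π: (4 + 36)/2 = 20.
By Parseval, this equals Σ |c_n|^2.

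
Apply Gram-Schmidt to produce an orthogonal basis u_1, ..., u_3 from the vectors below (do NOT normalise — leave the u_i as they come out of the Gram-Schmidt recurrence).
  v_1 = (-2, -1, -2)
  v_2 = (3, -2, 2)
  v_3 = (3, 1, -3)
Orthogonal basis:
  u_1 = (-2, -1, -2)
  u_2 = (11/9, -26/9, 2/9)
  u_3 = (246/89, 82/89, -287/89)

Apply the Gram-Schmidt recurrence
  u_1 = v_1
  u_i = v_i − Σ_{j<i} ((v_i · u_j) / (u_j · u_j)) · u_j.

Step by step this gives:
  u_1 = (-2, -1, -2)
  u_2 = (11/9, -26/9, 2/9)
  u_3 = (246/89, 82/89, -287/89)

Orthogonality check:
  u_2 · u_1 = 0 (should be 0)
  u_3 · u_1 = 0 (should be 0)
  u_3 · u_2 = 0 (should be 0)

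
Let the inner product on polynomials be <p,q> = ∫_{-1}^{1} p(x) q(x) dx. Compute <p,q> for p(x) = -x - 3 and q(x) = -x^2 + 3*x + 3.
<p,q> = -18

Expand the product: p(x)·q(x) = x^3 - 12*x - 9.
∫_{-1}^{1} of each monomial x^k gives [2/(k+1) if k even, 0 if k odd]. Integrating term-by-term (or equivalently evaluating the antiderivative F(x) = x^4/4 - 6*x^2 - 9*x at the endpoints):
  F(1) − F(−1) = -59/4 − (13/4) = -18.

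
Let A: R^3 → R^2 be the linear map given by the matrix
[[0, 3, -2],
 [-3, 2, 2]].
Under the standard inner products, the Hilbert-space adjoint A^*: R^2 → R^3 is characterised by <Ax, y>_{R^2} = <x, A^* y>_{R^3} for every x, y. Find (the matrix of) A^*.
A^* = A^T =
[[0, -3],
 [3, 2],
 [-2, 2]]

For real matrices with standard dot products, the defining identity <Ax, y> = <x, A^* y> gives (Ax)^T y = x^T (A^*) y, i.e. x^T A^T y = x^T (A^*) y. Since this holds for all x, y, we must have A^* = A^T. Therefore
A^* =
[[0, -3],
 [3, 2],
 [-2, 2]].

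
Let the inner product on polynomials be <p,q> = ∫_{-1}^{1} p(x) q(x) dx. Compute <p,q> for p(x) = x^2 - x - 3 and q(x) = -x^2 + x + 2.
<p,q> = -146/15

Expand the product: p(x)·q(x) = -x^4 + 2*x^3 + 4*x^2 - 5*x - 6.
∫_{-1}^{1} of each monomial x^k gives [2/(k+1) if k even, 0 if k odd]. Integrating term-by-term (or equivalently evaluating the antiderivative F(x) = -x^5/5 + x^4/2 + 4*x^3/3 - 5*x^2/2 - 6*x at the endpoints):
  F(1) − F(−1) = -103/15 − (43/15) = -146/15.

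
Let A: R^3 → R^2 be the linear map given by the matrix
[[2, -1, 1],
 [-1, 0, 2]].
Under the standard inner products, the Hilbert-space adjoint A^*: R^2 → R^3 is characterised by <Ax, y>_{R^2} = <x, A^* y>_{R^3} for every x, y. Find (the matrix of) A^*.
A^* = A^T =
[[2, -1],
 [-1, 0],
 [1, 2]]

For real matrices with standard dot products, the defining identity <Ax, y> = <x, A^* y> gives (Ax)^T y = x^T (A^*) y, i.e. x^T A^T y = x^T (A^*) y. Since this holds for all x, y, we must have A^* = A^T. Therefore
A^* =
[[2, -1],
 [-1, 0],
 [1, 2]].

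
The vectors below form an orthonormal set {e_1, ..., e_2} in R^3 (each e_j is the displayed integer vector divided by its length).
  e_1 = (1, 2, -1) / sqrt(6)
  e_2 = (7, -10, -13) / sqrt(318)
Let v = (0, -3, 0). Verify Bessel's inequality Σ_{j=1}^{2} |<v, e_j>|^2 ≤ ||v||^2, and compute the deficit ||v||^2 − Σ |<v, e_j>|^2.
Σ |<v, e_j>|^2 = 468/53; ||v||^2 = 9; deficit = 9/53

Write each e_j = u_j / sqrt(<u_j, u_j>) where u_j is the displayed integer vector. Then <v, e_j> = <v, u_j> / sqrt(<u_j, u_j>), so |<v, e_j>|^2 = <v, u_j>^2 / <u_j, u_j>.
Coefficients: <v, e_1> = -6/sqrt(6), <v, e_2> = 30/sqrt(318).
Square and sum: Σ |<v, e_j>|^2 = 468/53.
Compute ||v||^2 = v·v = 9.
Deficit = 9 − 468/53 = 9/53 ≥ 0, confirming Bessel's inequality. (The deficit equals ||v − Σ <v,e_j> e_j||^2, the squared distance from v to span{e_j}.)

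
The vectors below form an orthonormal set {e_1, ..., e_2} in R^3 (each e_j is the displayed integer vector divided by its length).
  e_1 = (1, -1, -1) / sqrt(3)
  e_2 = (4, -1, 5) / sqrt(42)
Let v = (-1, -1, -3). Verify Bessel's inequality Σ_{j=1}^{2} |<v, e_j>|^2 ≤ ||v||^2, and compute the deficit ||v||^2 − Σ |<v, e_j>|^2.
Σ |<v, e_j>|^2 = 75/7; ||v||^2 = 11; deficit = 2/7

Write each e_j = u_j / sqrt(<u_j, u_j>) where u_j is the displayed integer vector. Then <v, e_j> = <v, u_j> / sqrt(<u_j, u_j>), so |<v, e_j>|^2 = <v, u_j>^2 / <u_j, u_j>.
Coefficients: <v, e_1> = 3/sqrt(3), <v, e_2> = -18/sqrt(42).
Square and sum: Σ |<v, e_j>|^2 = 75/7.
Compute ||v||^2 = v·v = 11.
Deficit = 11 − 75/7 = 2/7 ≥ 0, confirming Bessel's inequality. (The deficit equals ||v − Σ <v,e_j> e_j||^2, the squared distance from v to span{e_j}.)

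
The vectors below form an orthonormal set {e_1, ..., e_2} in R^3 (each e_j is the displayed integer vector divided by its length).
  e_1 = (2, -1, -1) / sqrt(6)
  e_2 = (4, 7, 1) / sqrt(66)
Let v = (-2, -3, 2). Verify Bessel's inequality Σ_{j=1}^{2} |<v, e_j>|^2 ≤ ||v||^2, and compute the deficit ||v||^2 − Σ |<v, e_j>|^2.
Σ |<v, e_j>|^2 = 138/11; ||v||^2 = 17; deficit = 49/11

Write each e_j = u_j / sqrt(<u_j, u_j>) where u_j is the displayed integer vector. Then <v, e_j> = <v, u_j> / sqrt(<u_j, u_j>), so |<v, e_j>|^2 = <v, u_j>^2 / <u_j, u_j>.
Coefficients: <v, e_1> = -3/sqrt(6), <v, e_2> = -27/sqrt(66).
Square and sum: Σ |<v, e_j>|^2 = 138/11.
Compute ||v||^2 = v·v = 17.
Deficit = 17 − 138/11 = 49/11 ≥ 0, confirming Bessel's inequality. (The deficit equals ||v − Σ <v,e_j> e_j||^2, the squared distance from v to span{e_j}.)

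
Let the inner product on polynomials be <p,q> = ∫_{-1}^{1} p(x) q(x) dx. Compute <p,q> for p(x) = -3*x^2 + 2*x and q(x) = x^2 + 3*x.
<p,q> = 14/5

Expand the product: p(x)·q(x) = -3*x^4 - 7*x^3 + 6*x^2.
∫_{-1}^{1} of each monomial x^k gives [2/(k+1) if k even, 0 if k odd]. Integrating term-by-term (or equivalently evaluating the antiderivative F(x) = -3*x^5/5 - 7*x^4/4 + 2*x^3 at the endpoints):
  F(1) − F(−1) = -7/20 − (-63/20) = 14/5.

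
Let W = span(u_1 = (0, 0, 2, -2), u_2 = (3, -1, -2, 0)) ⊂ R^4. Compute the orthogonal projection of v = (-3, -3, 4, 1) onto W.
proj_W(v) = (-11/4, 11/12, 29/12, -7/12)

Set up U = [u_1 | ... | u_2] ∈ R^(4×2). The projector onto W = col(U) is P = U (U^T U)^(-1) U^T.
Compute U^T U =
  [8, -4]
  [-4, 14],
and U^T v = (6, -14).
Solve U^T U · c = U^T v for the coefficients: c = (7/24, -11/12). The projection is proj_W(v) = U c.
Check: (v - proj_W(v)) · u_1 = 0  (should be 0).
Check: (v - proj_W(v)) · u_2 = 0  (should be 0).
Result: proj_W(v) = (-11/4, 11/12, 29/12, -7/12).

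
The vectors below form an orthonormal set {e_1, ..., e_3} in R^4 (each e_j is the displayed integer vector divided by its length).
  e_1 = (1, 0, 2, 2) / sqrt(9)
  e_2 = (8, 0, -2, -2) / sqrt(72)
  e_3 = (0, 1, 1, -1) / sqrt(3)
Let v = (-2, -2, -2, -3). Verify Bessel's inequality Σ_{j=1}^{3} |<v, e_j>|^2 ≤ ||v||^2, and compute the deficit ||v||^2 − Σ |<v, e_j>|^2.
Σ |<v, e_j>|^2 = 101/6; ||v||^2 = 21; deficit = 25/6

Write each e_j = u_j / sqrt(<u_j, u_j>) where u_j is the displayed integer vector. Then <v, e_j> = <v, u_j> / sqrt(<u_j, u_j>), so |<v, e_j>|^2 = <v, u_j>^2 / <u_j, u_j>.
Coefficients: <v, e_1> = -12/sqrt(9), <v, e_2> = -6/sqrt(72), <v, e_3> = -1/sqrt(3).
Square and sum: Σ |<v, e_j>|^2 = 101/6.
Compute ||v||^2 = v·v = 21.
Deficit = 21 − 101/6 = 25/6 ≥ 0, confirming Bessel's inequality. (The deficit equals ||v − Σ <v,e_j> e_j||^2, the squared distance from v to span{e_j}.)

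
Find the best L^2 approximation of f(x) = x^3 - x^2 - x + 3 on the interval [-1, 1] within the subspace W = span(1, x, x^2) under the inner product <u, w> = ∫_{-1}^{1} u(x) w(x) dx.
g(x) = -x^2 - 2*x/5 + 3

The best approximation g ∈ W is the orthogonal projection of f onto W. Writing g = a_0 + a_1 x + a_2 x^2, the coefficients solve the normal equations G · a = b where
  G_{ij} = <φ_i, φ_j> and b_i = <f, φ_i>, with φ_0 = 1, φ_1 = x, φ_2 = x^2.
G =
  [2, 0, 2/3]
  [0, 2/3, 0]
  [2/3, 0, 2/5],
b = (16/3, -4/15, 8/5).
Solving gives a_0 = 3, a_1 = -2/5, a_2 = -1, so
  g(x) = -x^2 - 2*x/5 + 3.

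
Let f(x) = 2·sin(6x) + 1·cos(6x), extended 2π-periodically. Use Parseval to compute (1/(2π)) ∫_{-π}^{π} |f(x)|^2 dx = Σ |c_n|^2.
Σ |c_n|^2 = 5/2

Expand |f|^2 and use orthogonality of {sin(nx), cos(mx)} on [-π, π]:
  ∫_{-π}^{π} sin(nx)^2 dx = π, ∫ cos(mx)^2 dx = π, and cross terms integrate to 0.
So ∫_{-π}^{π} f(x)^2 dx = 2^2 · π + 1^2 · π = (4 + 1)π.
Divide by 2π: (4 + 1)/2 = 5/2.
By Parseval, this equals Σ |c_n|^2.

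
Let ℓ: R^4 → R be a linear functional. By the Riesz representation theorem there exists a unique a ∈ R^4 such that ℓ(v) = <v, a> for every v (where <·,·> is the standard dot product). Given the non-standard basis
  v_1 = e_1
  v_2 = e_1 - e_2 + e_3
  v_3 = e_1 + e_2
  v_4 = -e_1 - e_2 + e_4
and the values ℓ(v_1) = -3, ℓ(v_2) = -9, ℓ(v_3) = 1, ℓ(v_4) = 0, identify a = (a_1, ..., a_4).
a = (-3, 4, -2, 1)

Write a = (a_1, ..., a_4) in the standard basis. For each basis vector v_i, ℓ(v_i) = <v_i, a> is a linear equation in the a_j's. Collect the n equations into a matrix system V a = ℓ, where row i of V is v_i (expressed in the standard basis). Since V is invertible (lower-triangular with 1s on the diagonal, up to permutation), solve by back-substitution:
  V =
[[1, 0, 0, 0],
 [1, -1, 1, 0],
 [1, 1, 0, 0],
 [-1, -1, 0, 1]]
  V a = (-3, -9, 1, 0)
Solving gives a = (-3, 4, -2, 1).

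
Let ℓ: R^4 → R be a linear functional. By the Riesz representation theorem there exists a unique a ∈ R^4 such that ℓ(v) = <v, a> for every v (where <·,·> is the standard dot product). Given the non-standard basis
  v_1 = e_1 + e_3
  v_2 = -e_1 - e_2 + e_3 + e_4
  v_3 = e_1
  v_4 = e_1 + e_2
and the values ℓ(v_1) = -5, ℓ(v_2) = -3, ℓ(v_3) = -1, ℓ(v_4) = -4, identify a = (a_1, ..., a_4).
a = (-1, -3, -4, -3)

Write a = (a_1, ..., a_4) in the standard basis. For each basis vector v_i, ℓ(v_i) = <v_i, a> is a linear equation in the a_j's. Collect the n equations into a matrix system V a = ℓ, where row i of V is v_i (expressed in the standard basis). Since V is invertible (lower-triangular with 1s on the diagonal, up to permutation), solve by back-substitution:
  V =
[[1, 0, 1, 0],
 [-1, -1, 1, 1],
 [1, 0, 0, 0],
 [1, 1, 0, 0]]
  V a = (-5, -3, -1, -4)
Solving gives a = (-1, -3, -4, -3).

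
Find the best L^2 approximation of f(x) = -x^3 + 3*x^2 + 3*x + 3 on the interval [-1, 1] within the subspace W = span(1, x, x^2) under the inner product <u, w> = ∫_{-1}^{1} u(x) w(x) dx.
g(x) = 3*x^2 + 12*x/5 + 3

The best approximation g ∈ W is the orthogonal projection of f onto W. Writing g = a_0 + a_1 x + a_2 x^2, the coefficients solve the normal equations G · a = b where
  G_{ij} = <φ_i, φ_j> and b_i = <f, φ_i>, with φ_0 = 1, φ_1 = x, φ_2 = x^2.
G =
  [2, 0, 2/3]
  [0, 2/3, 0]
  [2/3, 0, 2/5],
b = (8, 8/5, 16/5).
Solving gives a_0 = 3, a_1 = 12/5, a_2 = 3, so
  g(x) = 3*x^2 + 12*x/5 + 3.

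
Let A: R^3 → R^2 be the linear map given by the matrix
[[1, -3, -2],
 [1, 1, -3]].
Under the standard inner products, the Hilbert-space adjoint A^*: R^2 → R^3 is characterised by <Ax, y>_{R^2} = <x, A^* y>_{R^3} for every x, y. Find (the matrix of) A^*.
A^* = A^T =
[[1, 1],
 [-3, 1],
 [-2, -3]]

For real matrices with standard dot products, the defining identity <Ax, y> = <x, A^* y> gives (Ax)^T y = x^T (A^*) y, i.e. x^T A^T y = x^T (A^*) y. Since this holds for all x, y, we must have A^* = A^T. Therefore
A^* =
[[1, 1],
 [-3, 1],
 [-2, -3]].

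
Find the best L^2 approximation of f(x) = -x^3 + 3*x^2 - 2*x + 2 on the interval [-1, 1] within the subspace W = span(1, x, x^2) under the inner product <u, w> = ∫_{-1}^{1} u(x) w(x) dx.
g(x) = 3*x^2 - 13*x/5 + 2

The best approximation g ∈ W is the orthogonal projection of f onto W. Writing g = a_0 + a_1 x + a_2 x^2, the coefficients solve the normal equations G · a = b where
  G_{ij} = <φ_i, φ_j> and b_i = <f, φ_i>, with φ_0 = 1, φ_1 = x, φ_2 = x^2.
G =
  [2, 0, 2/3]
  [0, 2/3, 0]
  [2/3, 0, 2/5],
b = (6, -26/15, 38/15).
Solving gives a_0 = 2, a_1 = -13/5, a_2 = 3, so
  g(x) = 3*x^2 - 13*x/5 + 2.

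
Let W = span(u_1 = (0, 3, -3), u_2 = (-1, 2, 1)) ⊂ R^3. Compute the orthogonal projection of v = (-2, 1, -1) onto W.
proj_W(v) = (-4/11, 17/11, -5/11)

Set up U = [u_1 | ... | u_2] ∈ R^(3×2). The projector onto W = col(U) is P = U (U^T U)^(-1) U^T.
Compute U^T U =
  [18, 3]
  [3, 6],
and U^T v = (6, 3).
Solve U^T U · c = U^T v for the coefficients: c = (3/11, 4/11). The projection is proj_W(v) = U c.
Check: (v - proj_W(v)) · u_1 = 0  (should be 0).
Check: (v - proj_W(v)) · u_2 = 0  (should be 0).
Result: proj_W(v) = (-4/11, 17/11, -5/11).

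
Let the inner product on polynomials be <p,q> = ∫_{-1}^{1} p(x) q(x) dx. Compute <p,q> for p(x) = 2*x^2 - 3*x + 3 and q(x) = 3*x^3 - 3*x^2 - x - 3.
<p,q> = -32

Expand the product: p(x)·q(x) = 6*x^5 - 15*x^4 + 16*x^3 - 12*x^2 + 6*x - 9.
∫_{-1}^{1} of each monomial x^k gives [2/(k+1) if k even, 0 if k odd]. Integrating term-by-term (or equivalently evaluating the antiderivative F(x) = x^6 - 3*x^5 + 4*x^4 - 4*x^3 + 3*x^2 - 9*x at the endpoints):
  F(1) − F(−1) = -8 − (24) = -32.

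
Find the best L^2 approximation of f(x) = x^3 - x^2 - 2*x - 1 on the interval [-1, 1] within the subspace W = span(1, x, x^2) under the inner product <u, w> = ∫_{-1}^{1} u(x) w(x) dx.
g(x) = -x^2 - 7*x/5 - 1

The best approximation g ∈ W is the orthogonal projection of f onto W. Writing g = a_0 + a_1 x + a_2 x^2, the coefficients solve the normal equations G · a = b where
  G_{ij} = <φ_i, φ_j> and b_i = <f, φ_i>, with φ_0 = 1, φ_1 = x, φ_2 = x^2.
G =
  [2, 0, 2/3]
  [0, 2/3, 0]
  [2/3, 0, 2/5],
b = (-8/3, -14/15, -16/15).
Solving gives a_0 = -1, a_1 = -7/5, a_2 = -1, so
  g(x) = -x^2 - 7*x/5 - 1.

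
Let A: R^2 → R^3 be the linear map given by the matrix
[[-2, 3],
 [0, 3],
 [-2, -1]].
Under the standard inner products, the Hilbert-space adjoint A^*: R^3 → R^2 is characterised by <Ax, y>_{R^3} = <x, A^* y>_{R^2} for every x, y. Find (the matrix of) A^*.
A^* = A^T =
[[-2, 0, -2],
 [3, 3, -1]]

For real matrices with standard dot products, the defining identity <Ax, y> = <x, A^* y> gives (Ax)^T y = x^T (A^*) y, i.e. x^T A^T y = x^T (A^*) y. Since this holds for all x, y, we must have A^* = A^T. Therefore
A^* =
[[-2, 0, -2],
 [3, 3, -1]].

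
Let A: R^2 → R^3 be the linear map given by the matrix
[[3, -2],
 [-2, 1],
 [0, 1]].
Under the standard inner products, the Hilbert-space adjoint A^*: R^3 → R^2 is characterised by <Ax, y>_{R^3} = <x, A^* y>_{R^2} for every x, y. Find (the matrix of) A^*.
A^* = A^T =
[[3, -2, 0],
 [-2, 1, 1]]

For real matrices with standard dot products, the defining identity <Ax, y> = <x, A^* y> gives (Ax)^T y = x^T (A^*) y, i.e. x^T A^T y = x^T (A^*) y. Since this holds for all x, y, we must have A^* = A^T. Therefore
A^* =
[[3, -2, 0],
 [-2, 1, 1]].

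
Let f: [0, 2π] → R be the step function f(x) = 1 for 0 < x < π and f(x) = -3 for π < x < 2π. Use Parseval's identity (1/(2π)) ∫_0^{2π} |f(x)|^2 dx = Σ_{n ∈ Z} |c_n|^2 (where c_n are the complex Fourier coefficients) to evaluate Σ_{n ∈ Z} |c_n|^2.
Σ |c_n|^2 = 5

Parseval equates the L^2 energy of f (normalised by 1/(2π)) with the ℓ^2 sum of its Fourier coefficients: (1/(2π)) ∫_0^{2π} |f|^2 = Σ |c_n|^2.
Compute the left side: (1/(2π)) [∫_0^π 1^2 dx + ∫_π^{2π} (-3)^2 dx] = (1/(2π)) · (1π + 9π) = (1 + 9)/2 = 5.
So Σ_{n ∈ Z} |c_n|^2 = 5.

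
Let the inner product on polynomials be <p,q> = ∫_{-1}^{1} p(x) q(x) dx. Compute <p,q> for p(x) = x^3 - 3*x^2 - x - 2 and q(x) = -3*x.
<p,q> = 4/5

Expand the product: p(x)·q(x) = -3*x^4 + 9*x^3 + 3*x^2 + 6*x.
∫_{-1}^{1} of each monomial x^k gives [2/(k+1) if k even, 0 if k odd]. Integrating term-by-term (or equivalently evaluating the antiderivative F(x) = -3*x^5/5 + 9*x^4/4 + x^3 + 3*x^2 at the endpoints):
  F(1) − F(−1) = 113/20 − (97/20) = 4/5.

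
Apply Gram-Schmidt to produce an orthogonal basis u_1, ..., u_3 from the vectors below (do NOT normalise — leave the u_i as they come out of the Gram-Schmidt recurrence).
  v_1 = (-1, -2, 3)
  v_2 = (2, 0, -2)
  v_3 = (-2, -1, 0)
Orthogonal basis:
  u_1 = (-1, -2, 3)
  u_2 = (10/7, -8/7, -2/7)
  u_3 = (-1, -1, -1)

Apply the Gram-Schmidt recurrence
  u_1 = v_1
  u_i = v_i − Σ_{j<i} ((v_i · u_j) / (u_j · u_j)) · u_j.

Step by step this gives:
  u_1 = (-1, -2, 3)
  u_2 = (10/7, -8/7, -2/7)
  u_3 = (-1, -1, -1)

Orthogonality check:
  u_2 · u_1 = 0 (should be 0)
  u_3 · u_1 = 0 (should be 0)
  u_3 · u_2 = 0 (should be 0)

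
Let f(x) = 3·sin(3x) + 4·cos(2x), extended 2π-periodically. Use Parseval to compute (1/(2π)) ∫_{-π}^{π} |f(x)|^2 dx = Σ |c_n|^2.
Σ |c_n|^2 = 25/2

Expand |f|^2 and use orthogonality of {sin(nx), cos(mx)} on [-π, π]:
  ∫_{-π}^{π} sin(nx)^2 dx = π, ∫ cos(mx)^2 dx = π, and cross terms integrate to 0.
So ∫_{-π}^{π} f(x)^2 dx = 3^2 · π + 4^2 · π = (9 + 16)π.
Divide by 2π: (9 + 16)/2 = 25/2.
By Parseval, this equals Σ |c_n|^2.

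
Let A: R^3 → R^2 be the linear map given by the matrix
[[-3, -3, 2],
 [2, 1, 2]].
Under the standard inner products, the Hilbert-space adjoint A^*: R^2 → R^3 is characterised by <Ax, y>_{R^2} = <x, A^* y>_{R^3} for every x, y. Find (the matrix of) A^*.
A^* = A^T =
[[-3, 2],
 [-3, 1],
 [2, 2]]

For real matrices with standard dot products, the defining identity <Ax, y> = <x, A^* y> gives (Ax)^T y = x^T (A^*) y, i.e. x^T A^T y = x^T (A^*) y. Since this holds for all x, y, we must have A^* = A^T. Therefore
A^* =
[[-3, 2],
 [-3, 1],
 [2, 2]].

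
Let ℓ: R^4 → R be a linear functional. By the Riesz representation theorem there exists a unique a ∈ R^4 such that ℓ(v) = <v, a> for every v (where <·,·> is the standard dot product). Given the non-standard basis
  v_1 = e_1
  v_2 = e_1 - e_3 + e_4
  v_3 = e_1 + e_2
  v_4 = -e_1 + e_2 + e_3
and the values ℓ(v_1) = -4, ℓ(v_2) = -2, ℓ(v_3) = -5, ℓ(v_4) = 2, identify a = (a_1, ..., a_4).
a = (-4, -1, -1, 1)

Write a = (a_1, ..., a_4) in the standard basis. For each basis vector v_i, ℓ(v_i) = <v_i, a> is a linear equation in the a_j's. Collect the n equations into a matrix system V a = ℓ, where row i of V is v_i (expressed in the standard basis). Since V is invertible (lower-triangular with 1s on the diagonal, up to permutation), solve by back-substitution:
  V =
[[1, 0, 0, 0],
 [1, 0, -1, 1],
 [1, 1, 0, 0],
 [-1, 1, 1, 0]]
  V a = (-4, -2, -5, 2)
Solving gives a = (-4, -1, -1, 1).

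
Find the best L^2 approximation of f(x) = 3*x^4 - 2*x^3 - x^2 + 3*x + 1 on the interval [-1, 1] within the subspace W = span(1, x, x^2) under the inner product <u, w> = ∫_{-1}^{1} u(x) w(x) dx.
g(x) = 11*x^2/7 + 9*x/5 + 26/35

The best approximation g ∈ W is the orthogonal projection of f onto W. Writing g = a_0 + a_1 x + a_2 x^2, the coefficients solve the normal equations G · a = b where
  G_{ij} = <φ_i, φ_j> and b_i = <f, φ_i>, with φ_0 = 1, φ_1 = x, φ_2 = x^2.
G =
  [2, 0, 2/3]
  [0, 2/3, 0]
  [2/3, 0, 2/5],
b = (38/15, 6/5, 118/105).
Solving gives a_0 = 26/35, a_1 = 9/5, a_2 = 11/7, so
  g(x) = 11*x^2/7 + 9*x/5 + 26/35.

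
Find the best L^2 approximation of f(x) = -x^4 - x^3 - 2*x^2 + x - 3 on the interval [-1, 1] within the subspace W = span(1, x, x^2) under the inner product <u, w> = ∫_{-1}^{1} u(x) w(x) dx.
g(x) = -20*x^2/7 + 2*x/5 - 102/35

The best approximation g ∈ W is the orthogonal projection of f onto W. Writing g = a_0 + a_1 x + a_2 x^2, the coefficients solve the normal equations G · a = b where
  G_{ij} = <φ_i, φ_j> and b_i = <f, φ_i>, with φ_0 = 1, φ_1 = x, φ_2 = x^2.
G =
  [2, 0, 2/3]
  [0, 2/3, 0]
  [2/3, 0, 2/5],
b = (-116/15, 4/15, -108/35).
Solving gives a_0 = -102/35, a_1 = 2/5, a_2 = -20/7, so
  g(x) = -20*x^2/7 + 2*x/5 - 102/35.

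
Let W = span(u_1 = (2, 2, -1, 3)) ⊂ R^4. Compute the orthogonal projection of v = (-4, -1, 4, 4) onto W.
proj_W(v) = (-2/9, -2/9, 1/9, -1/3)

Set up U = [u_1 | ... | u_1] ∈ R^(4×1). The projector onto W = col(U) is P = U (U^T U)^(-1) U^T.
Compute U^T U =
  [18],
and U^T v = (-2).
Solve U^T U · c = U^T v for the coefficients: c = (-1/9). The projection is proj_W(v) = U c.
Check: (v - proj_W(v)) · u_1 = 0  (should be 0).
Result: proj_W(v) = (-2/9, -2/9, 1/9, -1/3).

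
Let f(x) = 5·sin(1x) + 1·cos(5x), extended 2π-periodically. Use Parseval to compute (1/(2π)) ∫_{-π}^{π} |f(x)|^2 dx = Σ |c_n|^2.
Σ |c_n|^2 = 13

Expand |f|^2 and use orthogonality of {sin(nx), cos(mx)} on [-π, π]:
  ∫_{-π}^{π} sin(nx)^2 dx = π, ∫ cos(mx)^2 dx = π, and cross terms integrate to 0.
So ∫_{-π}^{π} f(x)^2 dx = 5^2 · π + 1^2 · π = (25 + 1)π.
Divide by 2π: (25 + 1)/2 = 13.
By Parseval, this equals Σ |c_n|^2.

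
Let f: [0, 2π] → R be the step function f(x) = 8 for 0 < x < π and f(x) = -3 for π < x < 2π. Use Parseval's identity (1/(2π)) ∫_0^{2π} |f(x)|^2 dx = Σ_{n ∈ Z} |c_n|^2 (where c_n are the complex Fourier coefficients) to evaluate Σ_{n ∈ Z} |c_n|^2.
Σ |c_n|^2 = 73/2

Parseval equates the L^2 energy of f (normalised by 1/(2π)) with the ℓ^2 sum of its Fourier coefficients: (1/(2π)) ∫_0^{2π} |f|^2 = Σ |c_n|^2.
Compute the left side: (1/(2π)) [∫_0^π 8^2 dx + ∫_π^{2π} (-3)^2 dx] = (1/(2π)) · (64π + 9π) = (64 + 9)/2 = 73/2.
So Σ_{n ∈ Z} |c_n|^2 = 73/2.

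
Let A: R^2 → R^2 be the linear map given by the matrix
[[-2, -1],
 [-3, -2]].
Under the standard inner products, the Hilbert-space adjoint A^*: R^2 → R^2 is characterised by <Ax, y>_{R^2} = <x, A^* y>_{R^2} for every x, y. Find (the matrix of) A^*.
A^* = A^T =
[[-2, -3],
 [-1, -2]]

For real matrices with standard dot products, the defining identity <Ax, y> = <x, A^* y> gives (Ax)^T y = x^T (A^*) y, i.e. x^T A^T y = x^T (A^*) y. Since this holds for all x, y, we must have A^* = A^T. Therefore
A^* =
[[-2, -3],
 [-1, -2]].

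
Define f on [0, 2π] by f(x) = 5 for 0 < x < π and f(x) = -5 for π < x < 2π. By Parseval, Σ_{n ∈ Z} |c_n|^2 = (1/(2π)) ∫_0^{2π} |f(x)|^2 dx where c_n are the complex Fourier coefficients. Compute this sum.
Σ |c_n|^2 = 25

Parseval equates the L^2 energy of f (normalised by 1/(2π)) with the ℓ^2 sum of its Fourier coefficients: (1/(2π)) ∫_0^{2π} |f|^2 = Σ |c_n|^2.
Compute the left side: (1/(2π)) [∫_0^π 5^2 dx + ∫_π^{2π} (-5)^2 dx] = (1/(2π)) · (25π + 25π) = (25 + 25)/2 = 25.
So Σ_{n ∈ Z} |c_n|^2 = 25.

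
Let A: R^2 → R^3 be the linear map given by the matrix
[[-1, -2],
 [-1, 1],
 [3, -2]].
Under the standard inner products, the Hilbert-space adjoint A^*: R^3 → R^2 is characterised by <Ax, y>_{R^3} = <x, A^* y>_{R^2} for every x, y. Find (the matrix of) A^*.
A^* = A^T =
[[-1, -1, 3],
 [-2, 1, -2]]

For real matrices with standard dot products, the defining identity <Ax, y> = <x, A^* y> gives (Ax)^T y = x^T (A^*) y, i.e. x^T A^T y = x^T (A^*) y. Since this holds for all x, y, we must have A^* = A^T. Therefore
A^* =
[[-1, -1, 3],
 [-2, 1, -2]].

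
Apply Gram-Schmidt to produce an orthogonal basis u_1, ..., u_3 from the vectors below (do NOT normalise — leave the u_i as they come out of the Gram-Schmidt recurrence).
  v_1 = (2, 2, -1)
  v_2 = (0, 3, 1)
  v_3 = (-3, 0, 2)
Orthogonal basis:
  u_1 = (2, 2, -1)
  u_2 = (-10/9, 17/9, 14/9)
  u_3 = (-3/13, 6/65, -18/65)

Apply the Gram-Schmidt recurrence
  u_1 = v_1
  u_i = v_i − Σ_{j<i} ((v_i · u_j) / (u_j · u_j)) · u_j.

Step by step this gives:
  u_1 = (2, 2, -1)
  u_2 = (-10/9, 17/9, 14/9)
  u_3 = (-3/13, 6/65, -18/65)

Orthogonality check:
  u_2 · u_1 = 0 (should be 0)
  u_3 · u_1 = 0 (should be 0)
  u_3 · u_2 = 0 (should be 0)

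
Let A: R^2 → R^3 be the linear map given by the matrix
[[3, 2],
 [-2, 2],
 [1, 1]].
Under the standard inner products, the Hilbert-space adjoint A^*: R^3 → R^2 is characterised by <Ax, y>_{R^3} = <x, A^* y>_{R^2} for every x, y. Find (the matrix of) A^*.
A^* = A^T =
[[3, -2, 1],
 [2, 2, 1]]

For real matrices with standard dot products, the defining identity <Ax, y> = <x, A^* y> gives (Ax)^T y = x^T (A^*) y, i.e. x^T A^T y = x^T (A^*) y. Since this holds for all x, y, we must have A^* = A^T. Therefore
A^* =
[[3, -2, 1],
 [2, 2, 1]].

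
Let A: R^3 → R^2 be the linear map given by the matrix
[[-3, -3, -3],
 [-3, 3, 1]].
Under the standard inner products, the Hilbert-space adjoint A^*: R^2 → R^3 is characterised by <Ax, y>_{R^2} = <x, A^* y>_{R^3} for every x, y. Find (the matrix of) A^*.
A^* = A^T =
[[-3, -3],
 [-3, 3],
 [-3, 1]]

For real matrices with standard dot products, the defining identity <Ax, y> = <x, A^* y> gives (Ax)^T y = x^T (A^*) y, i.e. x^T A^T y = x^T (A^*) y. Since this holds for all x, y, we must have A^* = A^T. Therefore
A^* =
[[-3, -3],
 [-3, 3],
 [-3, 1]].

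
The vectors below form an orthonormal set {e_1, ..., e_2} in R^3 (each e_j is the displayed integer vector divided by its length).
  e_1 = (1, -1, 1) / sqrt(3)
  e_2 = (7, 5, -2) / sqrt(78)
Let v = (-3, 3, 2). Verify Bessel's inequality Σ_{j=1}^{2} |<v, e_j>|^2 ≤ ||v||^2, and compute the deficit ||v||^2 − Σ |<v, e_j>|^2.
Σ |<v, e_j>|^2 = 86/13; ||v||^2 = 22; deficit = 200/13

Write each e_j = u_j / sqrt(<u_j, u_j>) where u_j is the displayed integer vector. Then <v, e_j> = <v, u_j> / sqrt(<u_j, u_j>), so |<v, e_j>|^2 = <v, u_j>^2 / <u_j, u_j>.
Coefficients: <v, e_1> = -4/sqrt(3), <v, e_2> = -10/sqrt(78).
Square and sum: Σ |<v, e_j>|^2 = 86/13.
Compute ||v||^2 = v·v = 22.
Deficit = 22 − 86/13 = 200/13 ≥ 0, confirming Bessel's inequality. (The deficit equals ||v − Σ <v,e_j> e_j||^2, the squared distance from v to span{e_j}.)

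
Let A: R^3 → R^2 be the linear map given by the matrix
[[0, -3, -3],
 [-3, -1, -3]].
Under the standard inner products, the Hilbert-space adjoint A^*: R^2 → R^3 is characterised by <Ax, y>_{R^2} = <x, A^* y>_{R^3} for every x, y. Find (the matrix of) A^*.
A^* = A^T =
[[0, -3],
 [-3, -1],
 [-3, -3]]

For real matrices with standard dot products, the defining identity <Ax, y> = <x, A^* y> gives (Ax)^T y = x^T (A^*) y, i.e. x^T A^T y = x^T (A^*) y. Since this holds for all x, y, we must have A^* = A^T. Therefore
A^* =
[[0, -3],
 [-3, -1],
 [-3, -3]].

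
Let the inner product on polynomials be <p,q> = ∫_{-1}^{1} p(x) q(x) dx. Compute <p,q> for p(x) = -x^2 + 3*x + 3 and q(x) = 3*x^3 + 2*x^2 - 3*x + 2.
<p,q> = 172/15

Expand the product: p(x)·q(x) = -3*x^5 + 7*x^4 + 18*x^3 - 5*x^2 - 3*x + 6.
∫_{-1}^{1} of each monomial x^k gives [2/(k+1) if k even, 0 if k odd]. Integrating term-by-term (or equivalently evaluating the antiderivative F(x) = -x^6/2 + 7*x^5/5 + 9*x^4/2 - 5*x^3/3 - 3*x^2/2 + 6*x at the endpoints):
  F(1) − F(−1) = 247/30 − (-97/30) = 172/15.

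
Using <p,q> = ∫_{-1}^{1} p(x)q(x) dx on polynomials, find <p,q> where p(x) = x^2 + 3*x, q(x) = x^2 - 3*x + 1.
<p,q> = -74/15

Expand the product: p(x)·q(x) = x^4 - 8*x^2 + 3*x.
∫_{-1}^{1} of each monomial x^k gives [2/(k+1) if k even, 0 if k odd]. Integrating term-by-term (or equivalently evaluating the antiderivative F(x) = x^5/5 - 8*x^3/3 + 3*x^2/2 at the endpoints):
  F(1) − F(−1) = -29/30 − (119/30) = -74/15.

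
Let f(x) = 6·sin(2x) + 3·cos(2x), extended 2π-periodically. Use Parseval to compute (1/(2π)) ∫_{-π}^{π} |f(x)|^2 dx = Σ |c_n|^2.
Σ |c_n|^2 = 45/2

Expand |f|^2 and use orthogonality of {sin(nx), cos(mx)} on [-π, π]:
  ∫_{-π}^{π} sin(nx)^2 dx = π, ∫ cos(mx)^2 dx = π, and cross terms integrate to 0.
So ∫_{-π}^{π} f(x)^2 dx = 6^2 · π + 3^2 · π = (36 + 9)π.
Divide by 2π: (36 + 9)/2 = 45/2.
By Parseval, this equals Σ |c_n|^2.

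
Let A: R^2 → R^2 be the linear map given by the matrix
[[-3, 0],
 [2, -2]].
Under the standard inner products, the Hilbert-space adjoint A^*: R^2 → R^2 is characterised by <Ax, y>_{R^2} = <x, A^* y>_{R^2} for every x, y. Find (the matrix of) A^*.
A^* = A^T =
[[-3, 2],
 [0, -2]]

For real matrices with standard dot products, the defining identity <Ax, y> = <x, A^* y> gives (Ax)^T y = x^T (A^*) y, i.e. x^T A^T y = x^T (A^*) y. Since this holds for all x, y, we must have A^* = A^T. Therefore
A^* =
[[-3, 2],
 [0, -2]].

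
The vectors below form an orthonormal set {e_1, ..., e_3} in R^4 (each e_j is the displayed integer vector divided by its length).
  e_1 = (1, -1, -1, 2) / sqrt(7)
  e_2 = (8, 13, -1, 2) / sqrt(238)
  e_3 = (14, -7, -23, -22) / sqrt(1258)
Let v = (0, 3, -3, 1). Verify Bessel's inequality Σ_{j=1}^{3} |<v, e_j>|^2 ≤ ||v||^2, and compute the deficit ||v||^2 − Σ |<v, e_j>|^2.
Σ |<v, e_j>|^2 = 342/37; ||v||^2 = 19; deficit = 361/37

Write each e_j = u_j / sqrt(<u_j, u_j>) where u_j is the displayed integer vector. Then <v, e_j> = <v, u_j> / sqrt(<u_j, u_j>), so |<v, e_j>|^2 = <v, u_j>^2 / <u_j, u_j>.
Coefficients: <v, e_1> = 2/sqrt(7), <v, e_2> = 44/sqrt(238), <v, e_3> = 26/sqrt(1258).
Square and sum: Σ |<v, e_j>|^2 = 342/37.
Compute ||v||^2 = v·v = 19.
Deficit = 19 − 342/37 = 361/37 ≥ 0, confirming Bessel's inequality. (The deficit equals ||v − Σ <v,e_j> e_j||^2, the squared distance from v to span{e_j}.)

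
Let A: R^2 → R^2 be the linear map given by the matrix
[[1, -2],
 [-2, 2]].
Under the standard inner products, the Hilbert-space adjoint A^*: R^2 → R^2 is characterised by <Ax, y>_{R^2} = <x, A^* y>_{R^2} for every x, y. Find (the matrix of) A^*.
A^* = A^T =
[[1, -2],
 [-2, 2]]

For real matrices with standard dot products, the defining identity <Ax, y> = <x, A^* y> gives (Ax)^T y = x^T (A^*) y, i.e. x^T A^T y = x^T (A^*) y. Since this holds for all x, y, we must have A^* = A^T. Therefore
A^* =
[[1, -2],
 [-2, 2]].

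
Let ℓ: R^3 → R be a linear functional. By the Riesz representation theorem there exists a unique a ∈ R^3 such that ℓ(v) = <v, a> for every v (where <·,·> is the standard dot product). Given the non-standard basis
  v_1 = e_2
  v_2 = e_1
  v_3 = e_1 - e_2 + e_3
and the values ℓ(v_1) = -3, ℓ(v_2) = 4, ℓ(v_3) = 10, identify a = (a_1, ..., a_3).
a = (4, -3, 3)

Write a = (a_1, ..., a_3) in the standard basis. For each basis vector v_i, ℓ(v_i) = <v_i, a> is a linear equation in the a_j's. Collect the n equations into a matrix system V a = ℓ, where row i of V is v_i (expressed in the standard basis). Since V is invertible (lower-triangular with 1s on the diagonal, up to permutation), solve by back-substitution:
  V =
[[0, 1, 0],
 [1, 0, 0],
 [1, -1, 1]]
  V a = (-3, 4, 10)
Solving gives a = (4, -3, 3).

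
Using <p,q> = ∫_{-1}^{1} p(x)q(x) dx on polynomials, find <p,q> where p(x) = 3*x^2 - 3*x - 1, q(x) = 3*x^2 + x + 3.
<p,q> = -2/5

Expand the product: p(x)·q(x) = 9*x^4 - 6*x^3 + 3*x^2 - 10*x - 3.
∫_{-1}^{1} of each monomial x^k gives [2/(k+1) if k even, 0 if k odd]. Integrating term-by-term (or equivalently evaluating the antiderivative F(x) = 9*x^5/5 - 3*x^4/2 + x^3 - 5*x^2 - 3*x at the endpoints):
  F(1) − F(−1) = -67/10 − (-63/10) = -2/5.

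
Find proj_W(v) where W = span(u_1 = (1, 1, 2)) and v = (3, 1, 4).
proj_W(v) = (2, 2, 4)

Set up U = [u_1 | ... | u_1] ∈ R^(3×1). The projector onto W = col(U) is P = U (U^T U)^(-1) U^T.
Compute U^T U =
  [6],
and U^T v = (12).
Solve U^T U · c = U^T v for the coefficients: c = (2). The projection is proj_W(v) = U c.
Check: (v - proj_W(v)) · u_1 = 0  (should be 0).
Result: proj_W(v) = (2, 2, 4).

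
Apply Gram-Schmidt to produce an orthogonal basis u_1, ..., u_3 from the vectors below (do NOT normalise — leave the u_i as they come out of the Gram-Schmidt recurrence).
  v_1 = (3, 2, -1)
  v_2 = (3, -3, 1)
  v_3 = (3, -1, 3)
Orthogonal basis:
  u_1 = (3, 2, -1)
  u_2 = (18/7, -23/7, 8/7)
  u_3 = (21/131, 126/131, 315/131)

Apply the Gram-Schmidt recurrence
  u_1 = v_1
  u_i = v_i − Σ_{j<i} ((v_i · u_j) / (u_j · u_j)) · u_j.

Step by step this gives:
  u_1 = (3, 2, -1)
  u_2 = (18/7, -23/7, 8/7)
  u_3 = (21/131, 126/131, 315/131)

Orthogonality check:
  u_2 · u_1 = 0 (should be 0)
  u_3 · u_1 = 0 (should be 0)
  u_3 · u_2 = 0 (should be 0)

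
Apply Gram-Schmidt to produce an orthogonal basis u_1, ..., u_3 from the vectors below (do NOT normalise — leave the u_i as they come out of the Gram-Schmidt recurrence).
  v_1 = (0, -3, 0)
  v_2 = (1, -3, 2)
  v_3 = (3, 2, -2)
Orthogonal basis:
  u_1 = (0, -3, 0)
  u_2 = (1, 0, 2)
  u_3 = (16/5, 0, -8/5)

Apply the Gram-Schmidt recurrence
  u_1 = v_1
  u_i = v_i − Σ_{j<i} ((v_i · u_j) / (u_j · u_j)) · u_j.

Step by step this gives:
  u_1 = (0, -3, 0)
  u_2 = (1, 0, 2)
  u_3 = (16/5, 0, -8/5)

Orthogonality check:
  u_2 · u_1 = 0 (should be 0)
  u_3 · u_1 = 0 (should be 0)
  u_3 · u_2 = 0 (should be 0)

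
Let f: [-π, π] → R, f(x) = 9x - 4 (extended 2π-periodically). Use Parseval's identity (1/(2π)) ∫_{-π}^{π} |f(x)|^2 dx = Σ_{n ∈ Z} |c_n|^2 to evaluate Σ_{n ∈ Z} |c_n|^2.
Σ |c_n|^2 = 27π^2 + 16

Expand and integrate term by term over [-π, π]:
  ∫ (9x)^2 dx = 81·(2π^3/3); ∫ 2·9·(-4)·x dx = 0 (odd integrand); ∫ (-4)^2 dx = 16·2π.
So (1/(2π)) ∫_{-π}^{π} (9x - 4)^2 dx = 81π^2/3 + 16 = 27π^2 + 16.
Parseval ⇒ Σ |c_n|^2 = 27π^2 + 16.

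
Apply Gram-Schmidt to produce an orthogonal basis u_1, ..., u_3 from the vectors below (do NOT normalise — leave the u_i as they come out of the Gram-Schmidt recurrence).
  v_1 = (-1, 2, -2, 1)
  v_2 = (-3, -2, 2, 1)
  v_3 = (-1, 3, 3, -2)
Orthogonal basis:
  u_1 = (-1, 2, -2, 1)
  u_2 = (-17/5, -6/5, 6/5, 7/5)
  u_3 = (-40/41, 133/41, 113/41, -80/41)

Apply the Gram-Schmidt recurrence
  u_1 = v_1
  u_i = v_i − Σ_{j<i} ((v_i · u_j) / (u_j · u_j)) · u_j.

Step by step this gives:
  u_1 = (-1, 2, -2, 1)
  u_2 = (-17/5, -6/5, 6/5, 7/5)
  u_3 = (-40/41, 133/41, 113/41, -80/41)

Orthogonality check:
  u_2 · u_1 = 0 (should be 0)
  u_3 · u_1 = 0 (should be 0)
  u_3 · u_2 = 0 (should be 0)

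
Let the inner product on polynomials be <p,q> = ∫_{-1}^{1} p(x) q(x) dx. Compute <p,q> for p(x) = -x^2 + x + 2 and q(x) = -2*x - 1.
<p,q> = -14/3

Expand the product: p(x)·q(x) = 2*x^3 - x^2 - 5*x - 2.
∫_{-1}^{1} of each monomial x^k gives [2/(k+1) if k even, 0 if k odd]. Integrating term-by-term (or equivalently evaluating the antiderivative F(x) = x^4/2 - x^3/3 - 5*x^2/2 - 2*x at the endpoints):
  F(1) − F(−1) = -13/3 − (1/3) = -14/3.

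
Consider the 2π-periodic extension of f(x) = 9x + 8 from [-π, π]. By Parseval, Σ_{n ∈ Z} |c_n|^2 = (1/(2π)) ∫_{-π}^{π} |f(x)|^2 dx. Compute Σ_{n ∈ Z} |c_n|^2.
Σ |c_n|^2 = 27π^2 + 64

Expand and integrate term by term over [-π, π]:
  ∫ (9x)^2 dx = 81·(2π^3/3); ∫ 2·9·(8)·x dx = 0 (odd integrand); ∫ 8^2 dx = 64·2π.
So (1/(2π)) ∫_{-π}^{π} (9x + 8)^2 dx = 81π^2/3 + 64 = 27π^2 + 64.
Parseval ⇒ Σ |c_n|^2 = 27π^2 + 64.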